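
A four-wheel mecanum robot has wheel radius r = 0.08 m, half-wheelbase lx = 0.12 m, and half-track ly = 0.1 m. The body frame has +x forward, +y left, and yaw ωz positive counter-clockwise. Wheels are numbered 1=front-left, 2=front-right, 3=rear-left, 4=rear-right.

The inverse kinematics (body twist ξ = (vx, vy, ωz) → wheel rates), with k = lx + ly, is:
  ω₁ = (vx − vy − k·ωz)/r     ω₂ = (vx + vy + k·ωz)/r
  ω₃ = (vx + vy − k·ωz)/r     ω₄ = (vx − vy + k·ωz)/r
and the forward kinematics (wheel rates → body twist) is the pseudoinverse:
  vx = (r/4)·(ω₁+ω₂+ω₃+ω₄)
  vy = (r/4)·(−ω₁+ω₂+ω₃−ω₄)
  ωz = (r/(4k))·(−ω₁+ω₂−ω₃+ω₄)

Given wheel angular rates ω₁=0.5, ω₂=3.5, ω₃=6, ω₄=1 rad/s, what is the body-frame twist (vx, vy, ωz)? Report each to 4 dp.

(0.2200, 0.1600, -0.1818)

k = lx + ly = 0.12 + 0.1 = 0.2200
ω₁+ω₂+ω₃+ω₄ = 11.0000  →  vx = (0.08/4)·11.0000 = 0.2200
−ω₁+ω₂+ω₃−ω₄ = 8.0000  →  vy = (0.08/4)·8.0000 = 0.1600
−ω₁+ω₂−ω₃+ω₄ = -2.0000  →  ωz = (0.08/0.8800)·-2.0000 = -0.1818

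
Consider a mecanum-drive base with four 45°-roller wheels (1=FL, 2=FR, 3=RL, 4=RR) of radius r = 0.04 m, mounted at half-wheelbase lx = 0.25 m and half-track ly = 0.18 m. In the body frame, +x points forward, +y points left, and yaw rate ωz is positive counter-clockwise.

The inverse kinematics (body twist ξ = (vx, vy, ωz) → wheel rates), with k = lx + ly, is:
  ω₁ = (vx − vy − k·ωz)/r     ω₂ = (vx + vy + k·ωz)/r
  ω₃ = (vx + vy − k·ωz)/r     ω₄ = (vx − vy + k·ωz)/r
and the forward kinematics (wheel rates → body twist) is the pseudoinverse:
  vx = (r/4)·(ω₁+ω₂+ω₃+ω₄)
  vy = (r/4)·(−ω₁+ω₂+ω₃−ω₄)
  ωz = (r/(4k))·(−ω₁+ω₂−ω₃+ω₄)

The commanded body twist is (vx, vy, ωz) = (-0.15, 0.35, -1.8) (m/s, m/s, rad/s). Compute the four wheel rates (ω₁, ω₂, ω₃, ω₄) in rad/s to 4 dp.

k = lx + ly = 0.25 + 0.18 = 0.4300;  k·ωz = 0.4300·-1.8 = -0.7740
ω₁ (FL) = (vx − vy − k·ωz)/r = 0.2740/0.04 = 6.8500
ω₂ (FR) = (vx + vy + k·ωz)/r = -0.5740/0.04 = -14.3500
ω₃ (RL) = (vx + vy − k·ωz)/r = 0.9740/0.04 = 24.3500
ω₄ (RR) = (vx − vy + k·ωz)/r = -1.2740/0.04 = -31.8500

(6.8500, -14.3500, 24.3500, -31.8500)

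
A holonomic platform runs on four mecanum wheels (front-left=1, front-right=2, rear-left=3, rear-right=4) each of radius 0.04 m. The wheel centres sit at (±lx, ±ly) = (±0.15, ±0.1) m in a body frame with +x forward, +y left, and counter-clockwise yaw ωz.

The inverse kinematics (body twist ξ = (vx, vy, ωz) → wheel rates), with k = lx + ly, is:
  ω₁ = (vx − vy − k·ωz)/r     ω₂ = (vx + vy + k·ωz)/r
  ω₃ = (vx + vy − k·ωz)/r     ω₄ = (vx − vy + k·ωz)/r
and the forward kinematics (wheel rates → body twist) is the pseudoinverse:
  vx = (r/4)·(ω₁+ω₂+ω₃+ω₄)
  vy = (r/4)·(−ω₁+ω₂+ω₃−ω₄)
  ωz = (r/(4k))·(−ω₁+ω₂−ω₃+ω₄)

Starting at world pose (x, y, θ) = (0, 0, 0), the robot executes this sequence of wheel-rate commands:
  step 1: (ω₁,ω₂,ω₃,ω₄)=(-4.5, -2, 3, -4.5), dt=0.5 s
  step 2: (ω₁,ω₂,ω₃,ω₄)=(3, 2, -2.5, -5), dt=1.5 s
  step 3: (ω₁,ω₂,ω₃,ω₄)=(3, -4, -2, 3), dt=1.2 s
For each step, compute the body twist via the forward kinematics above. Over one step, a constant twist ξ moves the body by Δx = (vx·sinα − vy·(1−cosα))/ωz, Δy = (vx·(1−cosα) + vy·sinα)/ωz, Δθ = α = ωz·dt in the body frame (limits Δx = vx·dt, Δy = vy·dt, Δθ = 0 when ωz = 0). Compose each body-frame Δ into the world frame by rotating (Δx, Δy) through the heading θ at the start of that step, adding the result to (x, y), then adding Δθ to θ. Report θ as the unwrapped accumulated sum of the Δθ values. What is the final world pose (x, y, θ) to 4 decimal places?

step 1: ξ=(vx,vy,ωz)=(-0.0800, 0.1000, -0.2000), dt=0.5 → body Δ=(-0.0374, 0.0519, -0.1000) → world pose (-0.0374, 0.0519, -0.1000)
step 2: ξ=(vx,vy,ωz)=(-0.0250, 0.0150, -0.1400), dt=1.5 → body Δ=(-0.0349, 0.0263, -0.2100) → world pose (-0.0695, 0.0815, -0.3100)
step 3: ξ=(vx,vy,ωz)=(0.0000, -0.1200, -0.0800), dt=1.2 → body Δ=(-0.0069, -0.1438, -0.0960) → world pose (-0.1199, -0.0533, -0.4060)

(-0.1199, -0.0533, -0.4060)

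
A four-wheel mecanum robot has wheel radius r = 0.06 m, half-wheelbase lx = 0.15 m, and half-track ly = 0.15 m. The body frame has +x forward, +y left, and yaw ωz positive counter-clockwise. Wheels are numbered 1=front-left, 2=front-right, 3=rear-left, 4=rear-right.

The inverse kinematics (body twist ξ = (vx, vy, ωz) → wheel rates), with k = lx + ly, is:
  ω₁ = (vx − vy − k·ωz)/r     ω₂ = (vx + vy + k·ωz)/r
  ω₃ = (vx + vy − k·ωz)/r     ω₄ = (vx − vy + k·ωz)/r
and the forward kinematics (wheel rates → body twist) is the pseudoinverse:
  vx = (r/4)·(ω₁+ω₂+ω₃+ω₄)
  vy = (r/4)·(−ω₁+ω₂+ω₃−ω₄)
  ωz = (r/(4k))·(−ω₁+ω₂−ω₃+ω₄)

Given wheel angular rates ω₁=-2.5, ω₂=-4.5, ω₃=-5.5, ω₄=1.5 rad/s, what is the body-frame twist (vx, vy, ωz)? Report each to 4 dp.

k = lx + ly = 0.15 + 0.15 = 0.3000
ω₁+ω₂+ω₃+ω₄ = -11.0000  →  vx = (0.06/4)·-11.0000 = -0.1650
−ω₁+ω₂+ω₃−ω₄ = -9.0000  →  vy = (0.06/4)·-9.0000 = -0.1350
−ω₁+ω₂−ω₃+ω₄ = 5.0000  →  ωz = (0.06/1.2000)·5.0000 = 0.2500

(-0.1650, -0.1350, 0.2500)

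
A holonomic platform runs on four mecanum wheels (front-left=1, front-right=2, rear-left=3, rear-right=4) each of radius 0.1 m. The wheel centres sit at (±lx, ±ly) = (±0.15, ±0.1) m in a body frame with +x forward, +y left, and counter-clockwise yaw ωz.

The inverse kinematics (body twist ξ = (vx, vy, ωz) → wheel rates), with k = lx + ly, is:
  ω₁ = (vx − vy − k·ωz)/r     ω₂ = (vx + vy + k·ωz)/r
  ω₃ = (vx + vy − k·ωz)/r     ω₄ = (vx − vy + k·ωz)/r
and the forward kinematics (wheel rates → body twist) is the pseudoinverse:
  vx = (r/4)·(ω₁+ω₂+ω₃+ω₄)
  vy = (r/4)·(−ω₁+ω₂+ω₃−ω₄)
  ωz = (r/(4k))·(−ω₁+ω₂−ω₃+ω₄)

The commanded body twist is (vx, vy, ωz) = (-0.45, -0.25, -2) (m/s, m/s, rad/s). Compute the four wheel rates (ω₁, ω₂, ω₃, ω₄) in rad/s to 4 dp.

(3.0000, -12.0000, -2.0000, -7.0000)

k = lx + ly = 0.15 + 0.1 = 0.2500;  k·ωz = 0.2500·-2 = -0.5000
ω₁ (FL) = (vx − vy − k·ωz)/r = 0.3000/0.1 = 3.0000
ω₂ (FR) = (vx + vy + k·ωz)/r = -1.2000/0.1 = -12.0000
ω₃ (RL) = (vx + vy − k·ωz)/r = -0.2000/0.1 = -2.0000
ω₄ (RR) = (vx − vy + k·ωz)/r = -0.7000/0.1 = -7.0000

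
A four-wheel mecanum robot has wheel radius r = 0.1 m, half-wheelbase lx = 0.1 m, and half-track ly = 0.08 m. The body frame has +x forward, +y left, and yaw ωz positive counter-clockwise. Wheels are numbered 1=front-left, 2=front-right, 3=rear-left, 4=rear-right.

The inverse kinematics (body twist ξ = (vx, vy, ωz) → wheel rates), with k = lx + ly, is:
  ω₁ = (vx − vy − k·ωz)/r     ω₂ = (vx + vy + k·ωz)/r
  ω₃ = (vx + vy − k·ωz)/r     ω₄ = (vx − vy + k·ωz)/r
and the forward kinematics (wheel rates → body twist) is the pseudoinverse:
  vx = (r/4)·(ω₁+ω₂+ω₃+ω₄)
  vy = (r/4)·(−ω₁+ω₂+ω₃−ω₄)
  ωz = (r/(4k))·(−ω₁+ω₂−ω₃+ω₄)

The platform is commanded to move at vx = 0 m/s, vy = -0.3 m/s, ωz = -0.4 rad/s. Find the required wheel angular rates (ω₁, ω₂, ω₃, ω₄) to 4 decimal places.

(3.7200, -3.7200, -2.2800, 2.2800)

k = lx + ly = 0.1 + 0.08 = 0.1800;  k·ωz = 0.1800·-0.4 = -0.0720
ω₁ (FL) = (vx − vy − k·ωz)/r = 0.3720/0.1 = 3.7200
ω₂ (FR) = (vx + vy + k·ωz)/r = -0.3720/0.1 = -3.7200
ω₃ (RL) = (vx + vy − k·ωz)/r = -0.2280/0.1 = -2.2800
ω₄ (RR) = (vx − vy + k·ωz)/r = 0.2280/0.1 = 2.2800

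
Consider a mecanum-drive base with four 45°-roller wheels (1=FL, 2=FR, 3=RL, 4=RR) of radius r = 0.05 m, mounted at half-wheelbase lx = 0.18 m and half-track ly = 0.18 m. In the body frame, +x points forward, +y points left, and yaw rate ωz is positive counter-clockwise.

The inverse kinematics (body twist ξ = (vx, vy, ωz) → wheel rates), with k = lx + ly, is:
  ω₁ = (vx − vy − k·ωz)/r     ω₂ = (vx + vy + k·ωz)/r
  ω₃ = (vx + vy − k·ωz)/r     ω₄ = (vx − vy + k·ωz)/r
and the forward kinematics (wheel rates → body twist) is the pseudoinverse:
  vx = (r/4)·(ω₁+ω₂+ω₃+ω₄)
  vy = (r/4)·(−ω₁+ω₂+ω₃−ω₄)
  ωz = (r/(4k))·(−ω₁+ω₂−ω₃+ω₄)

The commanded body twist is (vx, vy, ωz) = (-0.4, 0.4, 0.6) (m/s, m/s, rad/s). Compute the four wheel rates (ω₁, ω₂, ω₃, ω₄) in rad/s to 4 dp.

k = lx + ly = 0.18 + 0.18 = 0.3600;  k·ωz = 0.3600·0.6 = 0.2160
ω₁ (FL) = (vx − vy − k·ωz)/r = -1.0160/0.05 = -20.3200
ω₂ (FR) = (vx + vy + k·ωz)/r = 0.2160/0.05 = 4.3200
ω₃ (RL) = (vx + vy − k·ωz)/r = -0.2160/0.05 = -4.3200
ω₄ (RR) = (vx − vy + k·ωz)/r = -0.5840/0.05 = -11.6800

(-20.3200, 4.3200, -4.3200, -11.6800)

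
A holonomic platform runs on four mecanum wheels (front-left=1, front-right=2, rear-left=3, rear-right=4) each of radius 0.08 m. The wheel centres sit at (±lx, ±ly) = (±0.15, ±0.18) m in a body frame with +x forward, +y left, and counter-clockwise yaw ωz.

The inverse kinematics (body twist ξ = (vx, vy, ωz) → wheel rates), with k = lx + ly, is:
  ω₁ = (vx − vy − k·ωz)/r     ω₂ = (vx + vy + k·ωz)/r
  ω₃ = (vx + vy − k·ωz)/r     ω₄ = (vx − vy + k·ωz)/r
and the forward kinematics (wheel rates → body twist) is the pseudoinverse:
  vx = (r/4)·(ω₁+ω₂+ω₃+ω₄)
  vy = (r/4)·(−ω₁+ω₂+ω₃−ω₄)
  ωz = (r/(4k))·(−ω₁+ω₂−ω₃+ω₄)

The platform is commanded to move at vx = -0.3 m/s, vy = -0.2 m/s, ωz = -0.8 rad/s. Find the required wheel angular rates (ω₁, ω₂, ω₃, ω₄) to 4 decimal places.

(2.0500, -9.5500, -2.9500, -4.5500)

k = lx + ly = 0.15 + 0.18 = 0.3300;  k·ωz = 0.3300·-0.8 = -0.2640
ω₁ (FL) = (vx − vy − k·ωz)/r = 0.1640/0.08 = 2.0500
ω₂ (FR) = (vx + vy + k·ωz)/r = -0.7640/0.08 = -9.5500
ω₃ (RL) = (vx + vy − k·ωz)/r = -0.2360/0.08 = -2.9500
ω₄ (RR) = (vx − vy + k·ωz)/r = -0.3640/0.08 = -4.5500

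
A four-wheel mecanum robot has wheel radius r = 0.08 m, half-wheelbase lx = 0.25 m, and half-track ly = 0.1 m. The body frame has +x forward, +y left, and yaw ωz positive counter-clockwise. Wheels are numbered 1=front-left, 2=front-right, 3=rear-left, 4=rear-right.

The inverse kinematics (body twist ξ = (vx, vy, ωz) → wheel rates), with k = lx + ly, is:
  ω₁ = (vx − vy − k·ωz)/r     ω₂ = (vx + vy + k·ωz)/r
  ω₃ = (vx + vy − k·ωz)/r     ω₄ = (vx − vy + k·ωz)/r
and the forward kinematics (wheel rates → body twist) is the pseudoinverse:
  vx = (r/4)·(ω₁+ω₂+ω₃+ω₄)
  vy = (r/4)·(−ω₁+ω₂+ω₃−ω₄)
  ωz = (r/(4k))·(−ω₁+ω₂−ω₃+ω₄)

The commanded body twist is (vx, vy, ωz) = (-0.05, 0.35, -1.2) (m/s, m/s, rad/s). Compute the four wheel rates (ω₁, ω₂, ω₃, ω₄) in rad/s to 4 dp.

k = lx + ly = 0.25 + 0.1 = 0.3500;  k·ωz = 0.3500·-1.2 = -0.4200
ω₁ (FL) = (vx − vy − k·ωz)/r = 0.0200/0.08 = 0.2500
ω₂ (FR) = (vx + vy + k·ωz)/r = -0.1200/0.08 = -1.5000
ω₃ (RL) = (vx + vy − k·ωz)/r = 0.7200/0.08 = 9.0000
ω₄ (RR) = (vx − vy + k·ωz)/r = -0.8200/0.08 = -10.2500

(0.2500, -1.5000, 9.0000, -10.2500)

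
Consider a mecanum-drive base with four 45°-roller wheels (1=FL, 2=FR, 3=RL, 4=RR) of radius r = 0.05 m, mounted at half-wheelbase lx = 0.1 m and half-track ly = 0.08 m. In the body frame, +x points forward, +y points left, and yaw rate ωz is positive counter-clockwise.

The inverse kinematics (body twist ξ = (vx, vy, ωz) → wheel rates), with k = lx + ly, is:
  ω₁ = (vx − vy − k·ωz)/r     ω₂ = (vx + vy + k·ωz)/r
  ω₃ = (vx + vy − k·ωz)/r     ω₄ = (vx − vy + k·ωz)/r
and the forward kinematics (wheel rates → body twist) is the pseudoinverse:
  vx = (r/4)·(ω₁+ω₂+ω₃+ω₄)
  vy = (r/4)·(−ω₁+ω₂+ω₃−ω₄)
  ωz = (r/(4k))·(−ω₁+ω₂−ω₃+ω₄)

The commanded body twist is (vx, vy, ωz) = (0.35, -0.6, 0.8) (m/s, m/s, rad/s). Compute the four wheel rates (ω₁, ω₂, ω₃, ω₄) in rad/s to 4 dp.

k = lx + ly = 0.1 + 0.08 = 0.1800;  k·ωz = 0.1800·0.8 = 0.1440
ω₁ (FL) = (vx − vy − k·ωz)/r = 0.8060/0.05 = 16.1200
ω₂ (FR) = (vx + vy + k·ωz)/r = -0.1060/0.05 = -2.1200
ω₃ (RL) = (vx + vy − k·ωz)/r = -0.3940/0.05 = -7.8800
ω₄ (RR) = (vx − vy + k·ωz)/r = 1.0940/0.05 = 21.8800

(16.1200, -2.1200, -7.8800, 21.8800)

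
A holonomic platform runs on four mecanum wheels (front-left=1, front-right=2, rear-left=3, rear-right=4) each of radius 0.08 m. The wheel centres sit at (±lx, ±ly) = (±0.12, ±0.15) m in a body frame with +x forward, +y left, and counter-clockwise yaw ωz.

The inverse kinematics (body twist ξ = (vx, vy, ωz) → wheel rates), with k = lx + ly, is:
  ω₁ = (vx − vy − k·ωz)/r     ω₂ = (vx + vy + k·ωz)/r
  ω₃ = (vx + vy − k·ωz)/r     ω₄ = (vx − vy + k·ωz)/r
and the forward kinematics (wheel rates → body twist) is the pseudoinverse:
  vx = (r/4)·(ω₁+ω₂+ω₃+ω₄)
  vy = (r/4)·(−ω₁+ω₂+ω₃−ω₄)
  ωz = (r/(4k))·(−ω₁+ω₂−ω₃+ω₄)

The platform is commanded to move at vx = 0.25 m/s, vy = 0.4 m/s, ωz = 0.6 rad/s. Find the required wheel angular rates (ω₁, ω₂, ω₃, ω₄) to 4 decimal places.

(-3.9000, 10.1500, 6.1000, 0.1500)

k = lx + ly = 0.12 + 0.15 = 0.2700;  k·ωz = 0.2700·0.6 = 0.1620
ω₁ (FL) = (vx − vy − k·ωz)/r = -0.3120/0.08 = -3.9000
ω₂ (FR) = (vx + vy + k·ωz)/r = 0.8120/0.08 = 10.1500
ω₃ (RL) = (vx + vy − k·ωz)/r = 0.4880/0.08 = 6.1000
ω₄ (RR) = (vx − vy + k·ωz)/r = 0.0120/0.08 = 0.1500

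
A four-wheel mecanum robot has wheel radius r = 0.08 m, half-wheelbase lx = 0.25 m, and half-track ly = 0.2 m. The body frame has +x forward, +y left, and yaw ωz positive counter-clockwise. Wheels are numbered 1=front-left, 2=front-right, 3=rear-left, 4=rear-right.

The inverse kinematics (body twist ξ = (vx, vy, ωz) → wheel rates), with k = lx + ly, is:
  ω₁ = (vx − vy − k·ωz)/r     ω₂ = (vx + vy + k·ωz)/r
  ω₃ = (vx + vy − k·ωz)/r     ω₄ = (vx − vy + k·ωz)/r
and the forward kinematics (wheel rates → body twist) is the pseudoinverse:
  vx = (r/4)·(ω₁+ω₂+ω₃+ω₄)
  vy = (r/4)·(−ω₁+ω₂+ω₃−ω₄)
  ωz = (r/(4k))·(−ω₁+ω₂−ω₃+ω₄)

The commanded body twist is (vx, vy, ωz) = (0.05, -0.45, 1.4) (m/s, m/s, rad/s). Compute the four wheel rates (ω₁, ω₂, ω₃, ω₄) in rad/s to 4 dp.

(-1.6250, 2.8750, -12.8750, 14.1250)

k = lx + ly = 0.25 + 0.2 = 0.4500;  k·ωz = 0.4500·1.4 = 0.6300
ω₁ (FL) = (vx − vy − k·ωz)/r = -0.1300/0.08 = -1.6250
ω₂ (FR) = (vx + vy + k·ωz)/r = 0.2300/0.08 = 2.8750
ω₃ (RL) = (vx + vy − k·ωz)/r = -1.0300/0.08 = -12.8750
ω₄ (RR) = (vx − vy + k·ωz)/r = 1.1300/0.08 = 14.1250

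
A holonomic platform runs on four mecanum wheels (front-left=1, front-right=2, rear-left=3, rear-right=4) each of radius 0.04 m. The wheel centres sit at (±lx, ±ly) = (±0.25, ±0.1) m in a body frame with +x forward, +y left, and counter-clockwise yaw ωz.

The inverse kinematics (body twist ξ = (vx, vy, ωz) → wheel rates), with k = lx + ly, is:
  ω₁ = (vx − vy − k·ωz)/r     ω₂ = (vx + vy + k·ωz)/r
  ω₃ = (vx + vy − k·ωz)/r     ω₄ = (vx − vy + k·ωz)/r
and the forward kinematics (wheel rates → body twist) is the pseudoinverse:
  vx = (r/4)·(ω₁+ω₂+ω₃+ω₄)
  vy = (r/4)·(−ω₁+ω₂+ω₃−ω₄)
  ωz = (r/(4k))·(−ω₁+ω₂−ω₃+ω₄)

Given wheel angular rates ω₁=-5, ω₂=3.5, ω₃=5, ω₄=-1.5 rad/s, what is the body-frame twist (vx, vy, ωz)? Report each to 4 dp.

k = lx + ly = 0.25 + 0.1 = 0.3500
ω₁+ω₂+ω₃+ω₄ = 2.0000  →  vx = (0.04/4)·2.0000 = 0.0200
−ω₁+ω₂+ω₃−ω₄ = 15.0000  →  vy = (0.04/4)·15.0000 = 0.1500
−ω₁+ω₂−ω₃+ω₄ = 2.0000  →  ωz = (0.04/1.4000)·2.0000 = 0.0571

(0.0200, 0.1500, 0.0571)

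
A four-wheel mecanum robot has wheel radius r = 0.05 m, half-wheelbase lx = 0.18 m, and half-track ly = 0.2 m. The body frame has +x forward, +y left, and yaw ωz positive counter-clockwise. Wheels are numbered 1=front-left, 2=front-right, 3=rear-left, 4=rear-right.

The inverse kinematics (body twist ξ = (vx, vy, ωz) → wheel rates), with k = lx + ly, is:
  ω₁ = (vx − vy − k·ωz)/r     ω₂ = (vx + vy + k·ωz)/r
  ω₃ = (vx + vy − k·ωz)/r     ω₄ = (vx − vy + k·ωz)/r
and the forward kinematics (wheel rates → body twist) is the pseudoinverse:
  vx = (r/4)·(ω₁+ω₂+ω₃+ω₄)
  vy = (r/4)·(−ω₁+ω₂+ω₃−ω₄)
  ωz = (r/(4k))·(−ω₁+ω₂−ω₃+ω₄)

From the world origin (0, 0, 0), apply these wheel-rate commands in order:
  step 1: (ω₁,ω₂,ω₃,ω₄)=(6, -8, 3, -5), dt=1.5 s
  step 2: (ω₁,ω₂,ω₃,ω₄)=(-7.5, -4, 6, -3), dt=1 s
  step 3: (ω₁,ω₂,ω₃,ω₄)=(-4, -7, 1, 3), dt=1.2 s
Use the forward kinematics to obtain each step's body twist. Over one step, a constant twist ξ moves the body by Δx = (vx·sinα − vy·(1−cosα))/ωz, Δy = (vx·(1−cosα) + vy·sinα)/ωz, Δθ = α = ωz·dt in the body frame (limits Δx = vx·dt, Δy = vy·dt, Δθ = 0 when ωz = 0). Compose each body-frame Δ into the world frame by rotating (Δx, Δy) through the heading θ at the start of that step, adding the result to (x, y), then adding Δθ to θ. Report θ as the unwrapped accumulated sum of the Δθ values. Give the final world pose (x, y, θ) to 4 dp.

(-0.1146, 0.1829, -1.3059)

step 1: ξ=(vx,vy,ωz)=(-0.0500, -0.0750, -0.7237), dt=1.5 → body Δ=(-0.1164, -0.0548, -1.0855) → world pose (-0.1164, -0.0548, -1.0855)
step 2: ξ=(vx,vy,ωz)=(-0.1062, 0.1562, -0.1809), dt=1.0 → body Δ=(-0.0916, 0.1650, -0.1809) → world pose (-0.0132, 0.1032, -1.2664)
step 3: ξ=(vx,vy,ωz)=(-0.0875, -0.0625, -0.0329), dt=1.2 → body Δ=(-0.1065, -0.0729, -0.0395) → world pose (-0.1146, 0.1829, -1.3059)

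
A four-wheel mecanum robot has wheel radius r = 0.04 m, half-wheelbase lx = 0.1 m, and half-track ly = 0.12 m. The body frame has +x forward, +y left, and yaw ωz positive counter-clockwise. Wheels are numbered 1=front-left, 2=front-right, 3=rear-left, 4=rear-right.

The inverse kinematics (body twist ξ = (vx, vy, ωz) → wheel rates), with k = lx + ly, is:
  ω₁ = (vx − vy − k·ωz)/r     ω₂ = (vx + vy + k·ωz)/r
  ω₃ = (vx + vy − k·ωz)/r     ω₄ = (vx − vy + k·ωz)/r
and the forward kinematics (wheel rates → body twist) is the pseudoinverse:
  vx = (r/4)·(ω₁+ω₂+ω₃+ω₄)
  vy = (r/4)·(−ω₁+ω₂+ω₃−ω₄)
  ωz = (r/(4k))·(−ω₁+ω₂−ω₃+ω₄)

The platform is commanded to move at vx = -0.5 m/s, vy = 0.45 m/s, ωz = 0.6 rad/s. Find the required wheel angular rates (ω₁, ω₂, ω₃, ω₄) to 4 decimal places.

k = lx + ly = 0.1 + 0.12 = 0.2200;  k·ωz = 0.2200·0.6 = 0.1320
ω₁ (FL) = (vx − vy − k·ωz)/r = -1.0820/0.04 = -27.0500
ω₂ (FR) = (vx + vy + k·ωz)/r = 0.0820/0.04 = 2.0500
ω₃ (RL) = (vx + vy − k·ωz)/r = -0.1820/0.04 = -4.5500
ω₄ (RR) = (vx − vy + k·ωz)/r = -0.8180/0.04 = -20.4500

(-27.0500, 2.0500, -4.5500, -20.4500)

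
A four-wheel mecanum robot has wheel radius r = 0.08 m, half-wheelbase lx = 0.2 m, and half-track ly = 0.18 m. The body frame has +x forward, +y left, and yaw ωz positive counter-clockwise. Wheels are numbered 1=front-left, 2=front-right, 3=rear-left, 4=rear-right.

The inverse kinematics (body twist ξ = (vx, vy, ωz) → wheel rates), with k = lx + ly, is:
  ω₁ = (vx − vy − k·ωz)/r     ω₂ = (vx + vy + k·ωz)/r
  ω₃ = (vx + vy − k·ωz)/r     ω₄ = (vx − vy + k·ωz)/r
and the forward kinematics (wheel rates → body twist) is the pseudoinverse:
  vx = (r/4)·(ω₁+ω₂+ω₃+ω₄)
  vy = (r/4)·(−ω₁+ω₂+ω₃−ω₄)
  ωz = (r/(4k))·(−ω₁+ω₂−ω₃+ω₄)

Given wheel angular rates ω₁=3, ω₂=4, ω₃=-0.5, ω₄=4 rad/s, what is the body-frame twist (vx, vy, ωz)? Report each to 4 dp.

(0.2100, -0.0700, 0.2895)

k = lx + ly = 0.2 + 0.18 = 0.3800
ω₁+ω₂+ω₃+ω₄ = 10.5000  →  vx = (0.08/4)·10.5000 = 0.2100
−ω₁+ω₂+ω₃−ω₄ = -3.5000  →  vy = (0.08/4)·-3.5000 = -0.0700
−ω₁+ω₂−ω₃+ω₄ = 5.5000  →  ωz = (0.08/1.5200)·5.5000 = 0.2895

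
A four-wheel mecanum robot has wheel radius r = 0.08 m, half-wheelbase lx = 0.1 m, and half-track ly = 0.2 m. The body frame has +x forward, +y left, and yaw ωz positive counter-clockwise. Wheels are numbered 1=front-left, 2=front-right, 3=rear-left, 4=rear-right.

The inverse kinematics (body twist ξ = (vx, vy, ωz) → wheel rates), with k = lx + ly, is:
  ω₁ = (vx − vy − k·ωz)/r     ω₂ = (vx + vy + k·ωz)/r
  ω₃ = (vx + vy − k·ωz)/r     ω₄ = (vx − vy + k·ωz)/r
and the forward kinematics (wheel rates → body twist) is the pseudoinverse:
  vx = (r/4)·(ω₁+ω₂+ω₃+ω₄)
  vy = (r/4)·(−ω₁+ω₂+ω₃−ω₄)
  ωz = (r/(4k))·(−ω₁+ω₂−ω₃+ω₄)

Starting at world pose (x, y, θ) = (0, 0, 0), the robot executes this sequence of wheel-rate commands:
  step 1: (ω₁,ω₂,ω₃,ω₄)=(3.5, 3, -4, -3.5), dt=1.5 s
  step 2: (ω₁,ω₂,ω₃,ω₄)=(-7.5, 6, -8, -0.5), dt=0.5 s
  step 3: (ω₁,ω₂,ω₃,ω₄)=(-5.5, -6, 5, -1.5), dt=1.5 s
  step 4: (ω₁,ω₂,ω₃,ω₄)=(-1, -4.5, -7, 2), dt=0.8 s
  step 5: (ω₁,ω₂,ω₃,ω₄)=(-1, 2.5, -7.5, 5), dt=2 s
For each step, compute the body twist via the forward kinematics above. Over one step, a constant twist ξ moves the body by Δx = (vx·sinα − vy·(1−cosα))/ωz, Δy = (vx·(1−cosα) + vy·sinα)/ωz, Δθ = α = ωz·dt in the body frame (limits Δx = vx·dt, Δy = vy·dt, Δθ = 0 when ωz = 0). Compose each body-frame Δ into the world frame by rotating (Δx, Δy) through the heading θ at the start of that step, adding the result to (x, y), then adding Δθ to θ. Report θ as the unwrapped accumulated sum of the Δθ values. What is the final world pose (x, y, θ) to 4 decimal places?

(-0.2779, -0.2389, 2.4267)

step 1: ξ=(vx,vy,ωz)=(-0.0200, -0.0200, 0.0000), dt=1.5 → body Δ=(-0.0300, -0.0300, 0.0000) → world pose (-0.0300, -0.0300, 0.0000)
step 2: ξ=(vx,vy,ωz)=(-0.2000, 0.1200, 1.4000), dt=0.5 → body Δ=(-0.1122, 0.0216, 0.7000) → world pose (-0.1422, -0.0084, 0.7000)
step 3: ξ=(vx,vy,ωz)=(-0.1600, 0.1200, -0.4667), dt=1.5 → body Δ=(-0.1604, 0.2463, -0.7000) → world pose (-0.4235, 0.0767, 0.0000)
step 4: ξ=(vx,vy,ωz)=(-0.2100, -0.2500, 0.3667), dt=0.8 → body Δ=(-0.1365, -0.2216, 0.2933) → world pose (-0.5600, -0.1450, 0.2933)
step 5: ξ=(vx,vy,ωz)=(-0.0200, -0.1800, 1.0667), dt=2.0 → body Δ=(0.2429, -0.1715, 2.1333) → world pose (-0.2779, -0.2389, 2.4267)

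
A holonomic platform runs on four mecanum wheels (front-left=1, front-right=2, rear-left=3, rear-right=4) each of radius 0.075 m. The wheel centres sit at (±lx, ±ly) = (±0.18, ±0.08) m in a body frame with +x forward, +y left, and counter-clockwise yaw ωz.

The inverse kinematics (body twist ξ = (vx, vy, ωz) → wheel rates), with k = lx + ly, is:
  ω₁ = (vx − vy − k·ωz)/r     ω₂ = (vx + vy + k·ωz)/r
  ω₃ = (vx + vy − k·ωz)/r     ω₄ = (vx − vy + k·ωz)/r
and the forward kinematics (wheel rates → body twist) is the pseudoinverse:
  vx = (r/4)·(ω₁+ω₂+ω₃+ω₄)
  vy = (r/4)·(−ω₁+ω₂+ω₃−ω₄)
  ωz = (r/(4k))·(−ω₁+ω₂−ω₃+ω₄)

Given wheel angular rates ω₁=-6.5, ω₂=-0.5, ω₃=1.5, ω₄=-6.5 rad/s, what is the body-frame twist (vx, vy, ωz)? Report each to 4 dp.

(-0.2250, 0.2625, -0.1442)

k = lx + ly = 0.18 + 0.08 = 0.2600
ω₁+ω₂+ω₃+ω₄ = -12.0000  →  vx = (0.075/4)·-12.0000 = -0.2250
−ω₁+ω₂+ω₃−ω₄ = 14.0000  →  vy = (0.075/4)·14.0000 = 0.2625
−ω₁+ω₂−ω₃+ω₄ = -2.0000  →  ωz = (0.075/1.0400)·-2.0000 = -0.1442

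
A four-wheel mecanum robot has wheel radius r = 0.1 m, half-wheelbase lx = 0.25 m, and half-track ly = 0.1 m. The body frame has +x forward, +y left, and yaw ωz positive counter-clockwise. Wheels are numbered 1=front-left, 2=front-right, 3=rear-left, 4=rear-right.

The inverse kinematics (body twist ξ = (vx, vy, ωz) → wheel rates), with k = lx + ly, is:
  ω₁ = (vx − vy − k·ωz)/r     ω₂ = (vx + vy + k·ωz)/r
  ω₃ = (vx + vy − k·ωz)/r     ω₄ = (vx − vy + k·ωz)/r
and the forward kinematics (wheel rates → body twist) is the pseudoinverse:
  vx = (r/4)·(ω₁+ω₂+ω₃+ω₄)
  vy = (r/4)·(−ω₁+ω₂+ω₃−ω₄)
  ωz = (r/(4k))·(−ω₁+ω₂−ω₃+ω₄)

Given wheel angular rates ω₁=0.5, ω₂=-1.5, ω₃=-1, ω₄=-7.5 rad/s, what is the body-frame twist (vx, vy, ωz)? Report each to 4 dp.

(-0.2375, 0.1125, -0.6071)

k = lx + ly = 0.25 + 0.1 = 0.3500
ω₁+ω₂+ω₃+ω₄ = -9.5000  →  vx = (0.1/4)·-9.5000 = -0.2375
−ω₁+ω₂+ω₃−ω₄ = 4.5000  →  vy = (0.1/4)·4.5000 = 0.1125
−ω₁+ω₂−ω₃+ω₄ = -8.5000  →  ωz = (0.1/1.4000)·-8.5000 = -0.6071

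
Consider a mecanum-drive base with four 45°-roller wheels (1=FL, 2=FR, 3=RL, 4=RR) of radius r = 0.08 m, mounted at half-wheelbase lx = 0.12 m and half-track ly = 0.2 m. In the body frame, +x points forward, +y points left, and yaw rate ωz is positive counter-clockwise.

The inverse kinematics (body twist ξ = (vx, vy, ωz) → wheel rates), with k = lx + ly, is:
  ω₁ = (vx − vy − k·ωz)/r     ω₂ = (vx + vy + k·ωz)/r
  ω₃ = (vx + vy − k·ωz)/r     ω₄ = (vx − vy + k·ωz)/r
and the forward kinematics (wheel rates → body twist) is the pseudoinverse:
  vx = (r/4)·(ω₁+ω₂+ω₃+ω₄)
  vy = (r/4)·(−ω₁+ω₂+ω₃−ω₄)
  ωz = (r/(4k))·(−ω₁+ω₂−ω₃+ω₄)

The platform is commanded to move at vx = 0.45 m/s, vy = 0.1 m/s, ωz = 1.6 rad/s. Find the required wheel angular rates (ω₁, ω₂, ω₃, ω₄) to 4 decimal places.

k = lx + ly = 0.12 + 0.2 = 0.3200;  k·ωz = 0.3200·1.6 = 0.5120
ω₁ (FL) = (vx − vy − k·ωz)/r = -0.1620/0.08 = -2.0250
ω₂ (FR) = (vx + vy + k·ωz)/r = 1.0620/0.08 = 13.2750
ω₃ (RL) = (vx + vy − k·ωz)/r = 0.0380/0.08 = 0.4750
ω₄ (RR) = (vx − vy + k·ωz)/r = 0.8620/0.08 = 10.7750

(-2.0250, 13.2750, 0.4750, 10.7750)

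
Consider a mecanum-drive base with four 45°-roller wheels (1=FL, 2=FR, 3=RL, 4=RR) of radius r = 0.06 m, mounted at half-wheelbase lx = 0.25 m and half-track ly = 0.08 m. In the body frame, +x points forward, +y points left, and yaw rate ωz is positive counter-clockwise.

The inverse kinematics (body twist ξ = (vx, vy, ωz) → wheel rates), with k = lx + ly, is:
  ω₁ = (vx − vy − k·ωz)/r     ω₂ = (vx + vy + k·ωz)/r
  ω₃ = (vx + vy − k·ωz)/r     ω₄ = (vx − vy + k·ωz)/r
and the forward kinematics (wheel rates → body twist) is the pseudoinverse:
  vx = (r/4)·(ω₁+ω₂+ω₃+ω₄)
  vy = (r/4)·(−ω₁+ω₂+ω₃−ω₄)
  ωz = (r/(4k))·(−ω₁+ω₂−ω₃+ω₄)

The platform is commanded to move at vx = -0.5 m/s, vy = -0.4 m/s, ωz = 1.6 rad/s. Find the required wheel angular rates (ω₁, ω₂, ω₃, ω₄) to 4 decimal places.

k = lx + ly = 0.25 + 0.08 = 0.3300;  k·ωz = 0.3300·1.6 = 0.5280
ω₁ (FL) = (vx − vy − k·ωz)/r = -0.6280/0.06 = -10.4667
ω₂ (FR) = (vx + vy + k·ωz)/r = -0.3720/0.06 = -6.2000
ω₃ (RL) = (vx + vy − k·ωz)/r = -1.4280/0.06 = -23.8000
ω₄ (RR) = (vx − vy + k·ωz)/r = 0.4280/0.06 = 7.1333

(-10.4667, -6.2000, -23.8000, 7.1333)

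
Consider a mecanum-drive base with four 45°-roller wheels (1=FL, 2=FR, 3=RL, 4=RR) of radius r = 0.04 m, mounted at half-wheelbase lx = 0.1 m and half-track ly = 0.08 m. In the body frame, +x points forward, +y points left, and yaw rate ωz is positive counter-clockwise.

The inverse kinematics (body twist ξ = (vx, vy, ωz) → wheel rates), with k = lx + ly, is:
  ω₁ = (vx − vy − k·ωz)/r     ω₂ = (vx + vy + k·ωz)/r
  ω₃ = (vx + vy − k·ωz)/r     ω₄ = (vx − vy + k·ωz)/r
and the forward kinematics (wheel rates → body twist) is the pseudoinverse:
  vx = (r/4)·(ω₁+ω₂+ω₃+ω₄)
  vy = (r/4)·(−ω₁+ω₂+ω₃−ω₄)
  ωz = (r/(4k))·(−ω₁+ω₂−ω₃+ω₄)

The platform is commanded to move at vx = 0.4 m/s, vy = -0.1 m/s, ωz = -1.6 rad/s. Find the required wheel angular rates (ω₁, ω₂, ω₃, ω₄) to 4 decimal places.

k = lx + ly = 0.1 + 0.08 = 0.1800;  k·ωz = 0.1800·-1.6 = -0.2880
ω₁ (FL) = (vx − vy − k·ωz)/r = 0.7880/0.04 = 19.7000
ω₂ (FR) = (vx + vy + k·ωz)/r = 0.0120/0.04 = 0.3000
ω₃ (RL) = (vx + vy − k·ωz)/r = 0.5880/0.04 = 14.7000
ω₄ (RR) = (vx − vy + k·ωz)/r = 0.2120/0.04 = 5.3000

(19.7000, 0.3000, 14.7000, 5.3000)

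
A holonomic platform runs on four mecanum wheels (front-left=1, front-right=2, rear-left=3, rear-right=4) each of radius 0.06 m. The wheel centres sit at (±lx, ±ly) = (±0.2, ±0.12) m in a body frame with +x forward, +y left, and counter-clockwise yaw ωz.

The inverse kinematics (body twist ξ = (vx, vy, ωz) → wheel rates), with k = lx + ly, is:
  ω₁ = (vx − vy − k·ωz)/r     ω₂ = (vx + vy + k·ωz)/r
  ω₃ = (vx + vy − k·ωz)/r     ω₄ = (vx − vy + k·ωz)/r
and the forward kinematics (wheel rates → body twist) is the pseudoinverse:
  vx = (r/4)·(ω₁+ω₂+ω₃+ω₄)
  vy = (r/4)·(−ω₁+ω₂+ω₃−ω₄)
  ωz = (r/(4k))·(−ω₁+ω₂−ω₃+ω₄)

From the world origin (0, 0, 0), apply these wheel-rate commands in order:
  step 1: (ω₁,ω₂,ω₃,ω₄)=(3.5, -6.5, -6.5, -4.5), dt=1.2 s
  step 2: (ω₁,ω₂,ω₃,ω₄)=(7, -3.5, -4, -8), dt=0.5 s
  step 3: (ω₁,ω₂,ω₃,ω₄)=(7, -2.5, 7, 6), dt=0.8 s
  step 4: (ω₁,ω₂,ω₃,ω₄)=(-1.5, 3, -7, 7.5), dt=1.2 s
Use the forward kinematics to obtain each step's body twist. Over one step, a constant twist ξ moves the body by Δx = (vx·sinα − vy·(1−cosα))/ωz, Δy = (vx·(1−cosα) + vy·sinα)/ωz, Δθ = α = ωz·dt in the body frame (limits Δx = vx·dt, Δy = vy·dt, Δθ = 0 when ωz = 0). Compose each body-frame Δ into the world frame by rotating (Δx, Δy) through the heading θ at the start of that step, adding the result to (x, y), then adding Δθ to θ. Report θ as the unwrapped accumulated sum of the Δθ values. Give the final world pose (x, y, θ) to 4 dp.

step 1: ξ=(vx,vy,ωz)=(-0.2100, -0.1800, -0.3750), dt=1.2 → body Δ=(-0.2914, -0.1530, -0.4500) → world pose (-0.2914, -0.1530, -0.4500)
step 2: ξ=(vx,vy,ωz)=(-0.1275, -0.0975, -0.6797), dt=0.5 → body Δ=(-0.0707, -0.0371, -0.3398) → world pose (-0.3712, -0.1557, -0.7898)
step 3: ξ=(vx,vy,ωz)=(0.2625, -0.1275, -0.4922), dt=0.8 → body Δ=(0.1848, -0.1402, -0.3938) → world pose (-0.3407, -0.3856, -1.1836)
step 4: ξ=(vx,vy,ωz)=(0.0300, -0.1500, 0.8906), dt=1.2 → body Δ=(0.1169, -0.1302, 1.0687) → world pose (-0.4171, -0.5430, -0.1148)

(-0.4171, -0.5430, -0.1148)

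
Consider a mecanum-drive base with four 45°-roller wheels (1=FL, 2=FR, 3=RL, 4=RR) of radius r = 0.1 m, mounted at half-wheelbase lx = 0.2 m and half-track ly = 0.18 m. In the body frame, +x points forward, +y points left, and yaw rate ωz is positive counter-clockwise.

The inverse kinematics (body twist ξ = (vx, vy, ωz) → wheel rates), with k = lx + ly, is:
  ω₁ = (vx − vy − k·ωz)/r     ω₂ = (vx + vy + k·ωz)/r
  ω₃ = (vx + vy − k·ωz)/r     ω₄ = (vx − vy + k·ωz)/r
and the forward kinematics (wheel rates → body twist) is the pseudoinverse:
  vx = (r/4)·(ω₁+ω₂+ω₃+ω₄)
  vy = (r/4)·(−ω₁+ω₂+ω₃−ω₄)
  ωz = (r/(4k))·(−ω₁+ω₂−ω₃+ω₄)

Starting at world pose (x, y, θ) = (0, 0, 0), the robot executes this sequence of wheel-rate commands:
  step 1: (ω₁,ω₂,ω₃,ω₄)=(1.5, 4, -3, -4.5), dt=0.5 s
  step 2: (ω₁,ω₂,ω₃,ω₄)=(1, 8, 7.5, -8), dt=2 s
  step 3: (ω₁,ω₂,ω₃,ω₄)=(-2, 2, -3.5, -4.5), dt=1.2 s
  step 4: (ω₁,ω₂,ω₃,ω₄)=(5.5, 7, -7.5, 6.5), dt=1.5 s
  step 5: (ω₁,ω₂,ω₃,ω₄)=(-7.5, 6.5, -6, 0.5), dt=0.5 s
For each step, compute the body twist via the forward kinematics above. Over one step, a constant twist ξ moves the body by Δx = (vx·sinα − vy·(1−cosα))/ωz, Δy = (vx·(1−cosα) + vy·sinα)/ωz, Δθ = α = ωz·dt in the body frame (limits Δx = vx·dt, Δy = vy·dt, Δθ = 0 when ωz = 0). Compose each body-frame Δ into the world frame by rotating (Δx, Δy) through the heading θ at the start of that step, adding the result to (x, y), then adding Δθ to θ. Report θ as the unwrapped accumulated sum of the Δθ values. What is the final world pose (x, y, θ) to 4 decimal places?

step 1: ξ=(vx,vy,ωz)=(-0.0500, 0.1000, 0.0658), dt=0.5 → body Δ=(-0.0258, 0.0496, 0.0329) → world pose (-0.0258, 0.0496, 0.0329)
step 2: ξ=(vx,vy,ωz)=(0.2125, 0.5625, -0.5592), dt=2.0 → body Δ=(0.9080, 0.6908, -1.1184) → world pose (0.8590, 0.7699, -1.0855)
step 3: ξ=(vx,vy,ωz)=(-0.2000, 0.1250, 0.1974), dt=1.2 → body Δ=(-0.2554, 0.1203, 0.2368) → world pose (0.8462, 1.0519, -0.8487)
step 4: ξ=(vx,vy,ωz)=(0.2875, -0.3125, 1.0197), dt=1.5 → body Δ=(0.5755, -0.0359, 1.5296) → world pose (1.1997, 0.5964, 0.6809)
step 5: ξ=(vx,vy,ωz)=(-0.1625, 0.1875, 1.3487), dt=0.5 → body Δ=(-0.1057, 0.0604, 0.6743) → world pose (1.0796, 0.5768, 1.3553)

(1.0796, 0.5768, 1.3553)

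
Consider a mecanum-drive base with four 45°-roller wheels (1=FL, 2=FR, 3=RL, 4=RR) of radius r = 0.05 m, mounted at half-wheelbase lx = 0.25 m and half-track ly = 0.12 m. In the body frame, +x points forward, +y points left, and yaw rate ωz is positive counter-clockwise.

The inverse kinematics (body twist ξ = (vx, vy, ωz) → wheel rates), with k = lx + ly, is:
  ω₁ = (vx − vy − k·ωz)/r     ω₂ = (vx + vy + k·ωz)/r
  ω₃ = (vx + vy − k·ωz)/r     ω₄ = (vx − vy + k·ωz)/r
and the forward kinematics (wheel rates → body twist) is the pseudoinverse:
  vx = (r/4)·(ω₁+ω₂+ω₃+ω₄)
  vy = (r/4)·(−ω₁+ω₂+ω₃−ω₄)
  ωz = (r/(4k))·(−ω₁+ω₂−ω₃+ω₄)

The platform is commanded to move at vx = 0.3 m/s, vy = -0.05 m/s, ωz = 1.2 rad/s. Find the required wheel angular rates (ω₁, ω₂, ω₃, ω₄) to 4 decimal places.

(-1.8800, 13.8800, -3.8800, 15.8800)

k = lx + ly = 0.25 + 0.12 = 0.3700;  k·ωz = 0.3700·1.2 = 0.4440
ω₁ (FL) = (vx − vy − k·ωz)/r = -0.0940/0.05 = -1.8800
ω₂ (FR) = (vx + vy + k·ωz)/r = 0.6940/0.05 = 13.8800
ω₃ (RL) = (vx + vy − k·ωz)/r = -0.1940/0.05 = -3.8800
ω₄ (RR) = (vx − vy + k·ωz)/r = 0.7940/0.05 = 15.8800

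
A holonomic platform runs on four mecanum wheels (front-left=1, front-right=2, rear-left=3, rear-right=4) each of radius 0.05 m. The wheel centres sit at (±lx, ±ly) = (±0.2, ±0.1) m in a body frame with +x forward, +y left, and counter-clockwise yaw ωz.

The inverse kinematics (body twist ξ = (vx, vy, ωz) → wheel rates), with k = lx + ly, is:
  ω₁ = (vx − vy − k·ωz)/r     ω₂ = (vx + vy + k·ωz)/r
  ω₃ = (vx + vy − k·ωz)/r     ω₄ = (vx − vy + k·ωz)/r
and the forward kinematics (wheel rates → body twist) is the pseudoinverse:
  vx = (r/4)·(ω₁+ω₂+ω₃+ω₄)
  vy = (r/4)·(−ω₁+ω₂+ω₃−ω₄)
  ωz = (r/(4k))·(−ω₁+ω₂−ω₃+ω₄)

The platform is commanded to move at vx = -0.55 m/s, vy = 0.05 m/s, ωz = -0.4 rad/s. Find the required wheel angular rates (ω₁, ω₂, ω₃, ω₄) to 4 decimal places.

k = lx + ly = 0.2 + 0.1 = 0.3000;  k·ωz = 0.3000·-0.4 = -0.1200
ω₁ (FL) = (vx − vy − k·ωz)/r = -0.4800/0.05 = -9.6000
ω₂ (FR) = (vx + vy + k·ωz)/r = -0.6200/0.05 = -12.4000
ω₃ (RL) = (vx + vy − k·ωz)/r = -0.3800/0.05 = -7.6000
ω₄ (RR) = (vx − vy + k·ωz)/r = -0.7200/0.05 = -14.4000

(-9.6000, -12.4000, -7.6000, -14.4000)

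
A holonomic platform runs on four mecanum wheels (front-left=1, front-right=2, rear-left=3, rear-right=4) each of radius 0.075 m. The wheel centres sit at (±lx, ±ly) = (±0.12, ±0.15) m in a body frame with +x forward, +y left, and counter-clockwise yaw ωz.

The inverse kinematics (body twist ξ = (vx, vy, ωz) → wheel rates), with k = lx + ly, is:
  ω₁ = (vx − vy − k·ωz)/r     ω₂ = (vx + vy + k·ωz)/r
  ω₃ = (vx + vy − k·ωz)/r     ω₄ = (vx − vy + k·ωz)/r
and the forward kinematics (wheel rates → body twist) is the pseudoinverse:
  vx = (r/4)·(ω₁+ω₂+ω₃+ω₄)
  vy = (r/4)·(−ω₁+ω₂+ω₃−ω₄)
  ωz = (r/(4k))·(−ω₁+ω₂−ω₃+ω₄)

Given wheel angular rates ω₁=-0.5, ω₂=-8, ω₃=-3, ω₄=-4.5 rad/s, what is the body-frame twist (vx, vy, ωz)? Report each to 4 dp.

(-0.3000, -0.1125, -0.6250)

k = lx + ly = 0.12 + 0.15 = 0.2700
ω₁+ω₂+ω₃+ω₄ = -16.0000  →  vx = (0.075/4)·-16.0000 = -0.3000
−ω₁+ω₂+ω₃−ω₄ = -6.0000  →  vy = (0.075/4)·-6.0000 = -0.1125
−ω₁+ω₂−ω₃+ω₄ = -9.0000  →  ωz = (0.075/1.0800)·-9.0000 = -0.6250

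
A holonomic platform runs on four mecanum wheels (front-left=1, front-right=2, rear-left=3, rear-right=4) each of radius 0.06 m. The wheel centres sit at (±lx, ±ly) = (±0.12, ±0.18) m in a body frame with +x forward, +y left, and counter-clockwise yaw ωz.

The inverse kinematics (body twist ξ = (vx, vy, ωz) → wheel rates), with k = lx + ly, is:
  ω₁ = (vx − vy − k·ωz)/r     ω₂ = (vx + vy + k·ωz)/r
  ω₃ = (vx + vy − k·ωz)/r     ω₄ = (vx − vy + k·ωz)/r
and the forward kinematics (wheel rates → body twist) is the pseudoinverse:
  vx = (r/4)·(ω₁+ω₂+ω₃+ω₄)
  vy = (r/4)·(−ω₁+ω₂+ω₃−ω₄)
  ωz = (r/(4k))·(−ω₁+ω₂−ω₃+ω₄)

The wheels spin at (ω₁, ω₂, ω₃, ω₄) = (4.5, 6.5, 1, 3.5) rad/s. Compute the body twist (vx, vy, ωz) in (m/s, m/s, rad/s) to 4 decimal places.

(0.2325, -0.0075, 0.2250)

k = lx + ly = 0.12 + 0.18 = 0.3000
ω₁+ω₂+ω₃+ω₄ = 15.5000  →  vx = (0.06/4)·15.5000 = 0.2325
−ω₁+ω₂+ω₃−ω₄ = -0.5000  →  vy = (0.06/4)·-0.5000 = -0.0075
−ω₁+ω₂−ω₃+ω₄ = 4.5000  →  ωz = (0.06/1.2000)·4.5000 = 0.2250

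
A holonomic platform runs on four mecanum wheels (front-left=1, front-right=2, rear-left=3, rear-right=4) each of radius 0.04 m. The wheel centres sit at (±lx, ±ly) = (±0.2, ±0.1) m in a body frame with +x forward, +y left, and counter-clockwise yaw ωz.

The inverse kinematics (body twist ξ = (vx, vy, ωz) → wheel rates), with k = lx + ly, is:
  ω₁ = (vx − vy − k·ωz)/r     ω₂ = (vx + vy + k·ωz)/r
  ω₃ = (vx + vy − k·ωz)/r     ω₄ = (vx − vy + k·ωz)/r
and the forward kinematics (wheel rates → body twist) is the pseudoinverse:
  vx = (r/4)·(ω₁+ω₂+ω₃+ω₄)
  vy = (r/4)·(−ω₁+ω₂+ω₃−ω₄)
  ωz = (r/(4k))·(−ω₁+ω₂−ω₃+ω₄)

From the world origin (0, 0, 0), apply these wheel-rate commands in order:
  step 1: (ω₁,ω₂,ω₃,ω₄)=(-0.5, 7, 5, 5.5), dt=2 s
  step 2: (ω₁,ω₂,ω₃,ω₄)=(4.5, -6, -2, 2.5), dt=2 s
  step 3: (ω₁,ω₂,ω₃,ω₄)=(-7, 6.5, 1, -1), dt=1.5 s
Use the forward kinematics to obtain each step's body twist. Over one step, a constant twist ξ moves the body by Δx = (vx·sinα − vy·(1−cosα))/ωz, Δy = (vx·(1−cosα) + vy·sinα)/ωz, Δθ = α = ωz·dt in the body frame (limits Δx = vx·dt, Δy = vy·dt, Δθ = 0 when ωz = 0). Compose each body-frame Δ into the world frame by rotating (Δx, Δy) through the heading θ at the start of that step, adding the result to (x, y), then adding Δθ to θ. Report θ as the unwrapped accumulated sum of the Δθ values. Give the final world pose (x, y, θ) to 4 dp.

step 1: ξ=(vx,vy,ωz)=(0.1700, 0.0700, 0.2667), dt=2.0 → body Δ=(0.2877, 0.2220, 0.5333) → world pose (0.2877, 0.2220, 0.5333)
step 2: ξ=(vx,vy,ωz)=(-0.0100, -0.1500, -0.2000), dt=2.0 → body Δ=(-0.0787, -0.2881, -0.4000) → world pose (0.3664, -0.0661, 0.1333)
step 3: ξ=(vx,vy,ωz)=(-0.0050, 0.1550, 0.3833), dt=1.5 → body Δ=(-0.0721, 0.2178, 0.5750) → world pose (0.2660, 0.1402, 0.7083)

(0.2660, 0.1402, 0.7083)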